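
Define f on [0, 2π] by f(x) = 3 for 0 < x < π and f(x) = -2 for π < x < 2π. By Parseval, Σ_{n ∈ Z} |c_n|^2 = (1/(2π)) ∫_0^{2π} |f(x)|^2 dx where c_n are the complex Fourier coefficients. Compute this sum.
Σ |c_n|^2 = 13/2

Parseval equates the L^2 energy of f (normalised by 1/(2π)) with the ℓ^2 sum of its Fourier coefficients: (1/(2π)) ∫_0^{2π} |f|^2 = Σ |c_n|^2.
Compute the left side: (1/(2π)) [∫_0^π 3^2 dx + ∫_π^{2π} (-2)^2 dx] = (1/(2π)) · (9π + 4π) = (9 + 4)/2 = 13/2.
So Σ_{n ∈ Z} |c_n|^2 = 13/2.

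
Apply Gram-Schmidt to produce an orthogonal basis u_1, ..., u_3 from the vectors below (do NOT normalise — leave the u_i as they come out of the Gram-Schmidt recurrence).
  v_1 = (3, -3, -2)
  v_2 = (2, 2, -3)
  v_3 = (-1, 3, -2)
Orthogonal basis:
  u_1 = (3, -3, -2)
  u_2 = (13/11, 31/11, -27/11)
  u_3 = (-11/13, -55/169, -132/169)

Apply the Gram-Schmidt recurrence
  u_1 = v_1
  u_i = v_i − Σ_{j<i} ((v_i · u_j) / (u_j · u_j)) · u_j.

Step by step this gives:
  u_1 = (3, -3, -2)
  u_2 = (13/11, 31/11, -27/11)
  u_3 = (-11/13, -55/169, -132/169)

Orthogonality check:
  u_2 · u_1 = 0 (should be 0)
  u_3 · u_1 = 0 (should be 0)
  u_3 · u_2 = 0 (should be 0)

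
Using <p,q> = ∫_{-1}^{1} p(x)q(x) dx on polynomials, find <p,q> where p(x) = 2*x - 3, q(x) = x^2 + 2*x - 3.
<p,q> = 56/3

Expand the product: p(x)·q(x) = 2*x^3 + x^2 - 12*x + 9.
∫_{-1}^{1} of each monomial x^k gives [2/(k+1) if k even, 0 if k odd]. Integrating term-by-term (or equivalently evaluating the antiderivative F(x) = x^4/2 + x^3/3 - 6*x^2 + 9*x at the endpoints):
  F(1) − F(−1) = 23/6 − (-89/6) = 56/3.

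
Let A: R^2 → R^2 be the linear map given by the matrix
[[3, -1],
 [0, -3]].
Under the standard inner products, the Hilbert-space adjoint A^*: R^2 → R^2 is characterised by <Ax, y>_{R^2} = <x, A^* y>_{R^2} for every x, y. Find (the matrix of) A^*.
A^* = A^T =
[[3, 0],
 [-1, -3]]

For real matrices with standard dot products, the defining identity <Ax, y> = <x, A^* y> gives (Ax)^T y = x^T (A^*) y, i.e. x^T A^T y = x^T (A^*) y. Since this holds for all x, y, we must have A^* = A^T. Therefore
A^* =
[[3, 0],
 [-1, -3]].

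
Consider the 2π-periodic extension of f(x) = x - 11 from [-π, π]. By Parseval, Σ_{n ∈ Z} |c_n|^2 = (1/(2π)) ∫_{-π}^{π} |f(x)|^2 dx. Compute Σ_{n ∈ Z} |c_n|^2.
Σ |c_n|^2 = π^2/3 + 121

Expand and integrate term by term over [-π, π]:
  ∫ (x)^2 dx = 1·(2π^3/3); ∫ 2·1·(-11)·x dx = 0 (odd integrand); ∫ (-11)^2 dx = 121·2π.
So (1/(2π)) ∫_{-π}^{π} (x - 11)^2 dx = 1π^2/3 + 121 = π^2/3 + 121.
Parseval ⇒ Σ |c_n|^2 = π^2/3 + 121.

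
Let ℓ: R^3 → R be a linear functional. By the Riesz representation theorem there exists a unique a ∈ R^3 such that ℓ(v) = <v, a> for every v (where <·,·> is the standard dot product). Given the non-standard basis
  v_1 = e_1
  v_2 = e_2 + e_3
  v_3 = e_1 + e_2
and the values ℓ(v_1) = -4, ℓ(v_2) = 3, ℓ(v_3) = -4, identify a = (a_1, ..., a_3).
a = (-4, 0, 3)

Write a = (a_1, ..., a_3) in the standard basis. For each basis vector v_i, ℓ(v_i) = <v_i, a> is a linear equation in the a_j's. Collect the n equations into a matrix system V a = ℓ, where row i of V is v_i (expressed in the standard basis). Since V is invertible (lower-triangular with 1s on the diagonal, up to permutation), solve by back-substitution:
  V =
[[1, 0, 0],
 [0, 1, 1],
 [1, 1, 0]]
  V a = (-4, 3, -4)
Solving gives a = (-4, 0, 3).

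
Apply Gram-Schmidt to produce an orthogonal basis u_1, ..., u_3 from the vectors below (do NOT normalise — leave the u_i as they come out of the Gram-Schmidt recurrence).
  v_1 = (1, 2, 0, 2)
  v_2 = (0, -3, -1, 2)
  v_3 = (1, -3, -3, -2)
Orthogonal basis:
  u_1 = (1, 2, 0, 2)
  u_2 = (2/9, -23/9, -1, 22/9)
  u_3 = (116/61, 8/61, -156/61, -66/61)

Apply the Gram-Schmidt recurrence
  u_1 = v_1
  u_i = v_i − Σ_{j<i} ((v_i · u_j) / (u_j · u_j)) · u_j.

Step by step this gives:
  u_1 = (1, 2, 0, 2)
  u_2 = (2/9, -23/9, -1, 22/9)
  u_3 = (116/61, 8/61, -156/61, -66/61)

Orthogonality check:
  u_2 · u_1 = 0 (should be 0)
  u_3 · u_1 = 0 (should be 0)
  u_3 · u_2 = 0 (should be 0)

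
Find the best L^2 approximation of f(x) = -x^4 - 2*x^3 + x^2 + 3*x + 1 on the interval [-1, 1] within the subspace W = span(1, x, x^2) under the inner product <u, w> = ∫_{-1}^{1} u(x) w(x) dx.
g(x) = x^2/7 + 9*x/5 + 38/35

The best approximation g ∈ W is the orthogonal projection of f onto W. Writing g = a_0 + a_1 x + a_2 x^2, the coefficients solve the normal equations G · a = b where
  G_{ij} = <φ_i, φ_j> and b_i = <f, φ_i>, with φ_0 = 1, φ_1 = x, φ_2 = x^2.
G =
  [2, 0, 2/3]
  [0, 2/3, 0]
  [2/3, 0, 2/5],
b = (34/15, 6/5, 82/105).
Solving gives a_0 = 38/35, a_1 = 9/5, a_2 = 1/7, so
  g(x) = x^2/7 + 9*x/5 + 38/35.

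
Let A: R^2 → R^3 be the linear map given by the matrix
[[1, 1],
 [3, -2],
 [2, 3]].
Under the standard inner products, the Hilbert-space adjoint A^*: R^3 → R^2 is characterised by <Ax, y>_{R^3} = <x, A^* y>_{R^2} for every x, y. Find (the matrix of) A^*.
A^* = A^T =
[[1, 3, 2],
 [1, -2, 3]]

For real matrices with standard dot products, the defining identity <Ax, y> = <x, A^* y> gives (Ax)^T y = x^T (A^*) y, i.e. x^T A^T y = x^T (A^*) y. Since this holds for all x, y, we must have A^* = A^T. Therefore
A^* =
[[1, 3, 2],
 [1, -2, 3]].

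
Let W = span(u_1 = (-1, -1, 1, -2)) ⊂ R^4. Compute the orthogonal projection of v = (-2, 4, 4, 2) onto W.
proj_W(v) = (2/7, 2/7, -2/7, 4/7)

Set up U = [u_1 | ... | u_1] ∈ R^(4×1). The projector onto W = col(U) is P = U (U^T U)^(-1) U^T.
Compute U^T U =
  [7],
and U^T v = (-2).
Solve U^T U · c = U^T v for the coefficients: c = (-2/7). The projection is proj_W(v) = U c.
Check: (v - proj_W(v)) · u_1 = 0  (should be 0).
Result: proj_W(v) = (2/7, 2/7, -2/7, 4/7).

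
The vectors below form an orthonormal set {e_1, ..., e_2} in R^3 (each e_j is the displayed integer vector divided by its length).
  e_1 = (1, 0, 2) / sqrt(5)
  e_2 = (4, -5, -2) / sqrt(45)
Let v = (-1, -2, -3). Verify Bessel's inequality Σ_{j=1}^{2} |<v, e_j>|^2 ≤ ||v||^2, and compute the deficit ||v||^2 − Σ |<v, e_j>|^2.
Σ |<v, e_j>|^2 = 13; ||v||^2 = 14; deficit = 1

Write each e_j = u_j / sqrt(<u_j, u_j>) where u_j is the displayed integer vector. Then <v, e_j> = <v, u_j> / sqrt(<u_j, u_j>), so |<v, e_j>|^2 = <v, u_j>^2 / <u_j, u_j>.
Coefficients: <v, e_1> = -7/sqrt(5), <v, e_2> = 12/sqrt(45).
Square and sum: Σ |<v, e_j>|^2 = 13.
Compute ||v||^2 = v·v = 14.
Deficit = 14 − 13 = 1 ≥ 0, confirming Bessel's inequality. (The deficit equals ||v − Σ <v,e_j> e_j||^2, the squared distance from v to span{e_j}.)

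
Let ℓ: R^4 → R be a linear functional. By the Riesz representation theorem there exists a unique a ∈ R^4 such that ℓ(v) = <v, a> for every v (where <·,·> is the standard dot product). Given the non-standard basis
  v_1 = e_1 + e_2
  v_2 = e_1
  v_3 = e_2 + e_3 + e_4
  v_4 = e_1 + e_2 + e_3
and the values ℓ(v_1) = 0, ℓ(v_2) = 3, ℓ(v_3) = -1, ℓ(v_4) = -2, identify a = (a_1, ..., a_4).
a = (3, -3, -2, 4)

Write a = (a_1, ..., a_4) in the standard basis. For each basis vector v_i, ℓ(v_i) = <v_i, a> is a linear equation in the a_j's. Collect the n equations into a matrix system V a = ℓ, where row i of V is v_i (expressed in the standard basis). Since V is invertible (lower-triangular with 1s on the diagonal, up to permutation), solve by back-substitution:
  V =
[[1, 1, 0, 0],
 [1, 0, 0, 0],
 [0, 1, 1, 1],
 [1, 1, 1, 0]]
  V a = (0, 3, -1, -2)
Solving gives a = (3, -3, -2, 4).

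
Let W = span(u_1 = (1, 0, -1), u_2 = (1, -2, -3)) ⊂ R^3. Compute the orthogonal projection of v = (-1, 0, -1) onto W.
proj_W(v) = (-1/3, -2/3, -1/3)

Set up U = [u_1 | ... | u_2] ∈ R^(3×2). The projector onto W = col(U) is P = U (U^T U)^(-1) U^T.
Compute U^T U =
  [2, 4]
  [4, 14],
and U^T v = (0, 2).
Solve U^T U · c = U^T v for the coefficients: c = (-2/3, 1/3). The projection is proj_W(v) = U c.
Check: (v - proj_W(v)) · u_1 = 0  (should be 0).
Check: (v - proj_W(v)) · u_2 = 0  (should be 0).
Result: proj_W(v) = (-1/3, -2/3, -1/3).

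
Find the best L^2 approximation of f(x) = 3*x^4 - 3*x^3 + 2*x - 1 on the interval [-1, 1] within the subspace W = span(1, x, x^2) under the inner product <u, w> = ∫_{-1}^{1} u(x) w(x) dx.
g(x) = 18*x^2/7 + x/5 - 44/35

The best approximation g ∈ W is the orthogonal projection of f onto W. Writing g = a_0 + a_1 x + a_2 x^2, the coefficients solve the normal equations G · a = b where
  G_{ij} = <φ_i, φ_j> and b_i = <f, φ_i>, with φ_0 = 1, φ_1 = x, φ_2 = x^2.
G =
  [2, 0, 2/3]
  [0, 2/3, 0]
  [2/3, 0, 2/5],
b = (-4/5, 2/15, 4/21).
Solving gives a_0 = -44/35, a_1 = 1/5, a_2 = 18/7, so
  g(x) = 18*x^2/7 + x/5 - 44/35.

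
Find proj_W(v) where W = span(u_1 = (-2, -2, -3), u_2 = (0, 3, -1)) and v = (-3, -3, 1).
proj_W(v) = (-120/161, -549/161, -37/161)

Set up U = [u_1 | ... | u_2] ∈ R^(3×2). The projector onto W = col(U) is P = U (U^T U)^(-1) U^T.
Compute U^T U =
  [17, -3]
  [-3, 10],
and U^T v = (9, -10).
Solve U^T U · c = U^T v for the coefficients: c = (60/161, -143/161). The projection is proj_W(v) = U c.
Check: (v - proj_W(v)) · u_1 = 0  (should be 0).
Check: (v - proj_W(v)) · u_2 = 0  (should be 0).
Result: proj_W(v) = (-120/161, -549/161, -37/161).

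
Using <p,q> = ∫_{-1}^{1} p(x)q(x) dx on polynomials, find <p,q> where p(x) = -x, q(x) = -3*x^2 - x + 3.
<p,q> = 2/3

Expand the product: p(x)·q(x) = 3*x^3 + x^2 - 3*x.
∫_{-1}^{1} of each monomial x^k gives [2/(k+1) if k even, 0 if k odd]. Integrating term-by-term (or equivalently evaluating the antiderivative F(x) = 3*x^4/4 + x^3/3 - 3*x^2/2 at the endpoints):
  F(1) − F(−1) = -5/12 − (-13/12) = 2/3.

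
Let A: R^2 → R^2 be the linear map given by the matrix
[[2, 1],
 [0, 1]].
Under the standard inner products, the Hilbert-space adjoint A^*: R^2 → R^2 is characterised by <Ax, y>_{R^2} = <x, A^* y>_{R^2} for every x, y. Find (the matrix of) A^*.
A^* = A^T =
[[2, 0],
 [1, 1]]

For real matrices with standard dot products, the defining identity <Ax, y> = <x, A^* y> gives (Ax)^T y = x^T (A^*) y, i.e. x^T A^T y = x^T (A^*) y. Since this holds for all x, y, we must have A^* = A^T. Therefore
A^* =
[[2, 0],
 [1, 1]].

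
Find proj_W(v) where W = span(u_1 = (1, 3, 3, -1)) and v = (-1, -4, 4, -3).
proj_W(v) = (1/10, 3/10, 3/10, -1/10)

Set up U = [u_1 | ... | u_1] ∈ R^(4×1). The projector onto W = col(U) is P = U (U^T U)^(-1) U^T.
Compute U^T U =
  [20],
and U^T v = (2).
Solve U^T U · c = U^T v for the coefficients: c = (1/10). The projection is proj_W(v) = U c.
Check: (v - proj_W(v)) · u_1 = 0  (should be 0).
Result: proj_W(v) = (1/10, 3/10, 3/10, -1/10).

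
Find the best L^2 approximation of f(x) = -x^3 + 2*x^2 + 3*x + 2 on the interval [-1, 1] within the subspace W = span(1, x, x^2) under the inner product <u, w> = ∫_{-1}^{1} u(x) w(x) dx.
g(x) = 2*x^2 + 12*x/5 + 2

The best approximation g ∈ W is the orthogonal projection of f onto W. Writing g = a_0 + a_1 x + a_2 x^2, the coefficients solve the normal equations G · a = b where
  G_{ij} = <φ_i, φ_j> and b_i = <f, φ_i>, with φ_0 = 1, φ_1 = x, φ_2 = x^2.
G =
  [2, 0, 2/3]
  [0, 2/3, 0]
  [2/3, 0, 2/5],
b = (16/3, 8/5, 32/15).
Solving gives a_0 = 2, a_1 = 12/5, a_2 = 2, so
  g(x) = 2*x^2 + 12*x/5 + 2.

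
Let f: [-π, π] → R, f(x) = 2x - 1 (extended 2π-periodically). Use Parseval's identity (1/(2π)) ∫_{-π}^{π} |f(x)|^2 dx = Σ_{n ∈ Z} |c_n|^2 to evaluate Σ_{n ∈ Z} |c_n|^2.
Σ |c_n|^2 = 4π^2/3 + 1

Expand and integrate term by term over [-π, π]:
  ∫ (2x)^2 dx = 4·(2π^3/3); ∫ 2·2·(-1)·x dx = 0 (odd integrand); ∫ (-1)^2 dx = 1·2π.
So (1/(2π)) ∫_{-π}^{π} (2x - 1)^2 dx = 4π^2/3 + 1 = 4π^2/3 + 1.
Parseval ⇒ Σ |c_n|^2 = 4π^2/3 + 1.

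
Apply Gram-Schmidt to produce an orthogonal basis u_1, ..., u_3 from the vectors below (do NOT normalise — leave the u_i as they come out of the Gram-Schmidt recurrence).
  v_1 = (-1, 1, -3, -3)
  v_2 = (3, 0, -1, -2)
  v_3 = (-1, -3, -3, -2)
Orthogonal basis:
  u_1 = (-1, 1, -3, -3)
  u_2 = (33/10, -3/10, -1/10, -11/10)
  u_3 = (-23/61, -445/122, -64/61, -5/122)

Apply the Gram-Schmidt recurrence
  u_1 = v_1
  u_i = v_i − Σ_{j<i} ((v_i · u_j) / (u_j · u_j)) · u_j.

Step by step this gives:
  u_1 = (-1, 1, -3, -3)
  u_2 = (33/10, -3/10, -1/10, -11/10)
  u_3 = (-23/61, -445/122, -64/61, -5/122)

Orthogonality check:
  u_2 · u_1 = 0 (should be 0)
  u_3 · u_1 = 0 (should be 0)
  u_3 · u_2 = 0 (should be 0)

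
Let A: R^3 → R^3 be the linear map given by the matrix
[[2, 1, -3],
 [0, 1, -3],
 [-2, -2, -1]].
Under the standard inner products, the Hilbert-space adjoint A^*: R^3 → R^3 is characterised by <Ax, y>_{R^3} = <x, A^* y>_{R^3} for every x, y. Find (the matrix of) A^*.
A^* = A^T =
[[2, 0, -2],
 [1, 1, -2],
 [-3, -3, -1]]

For real matrices with standard dot products, the defining identity <Ax, y> = <x, A^* y> gives (Ax)^T y = x^T (A^*) y, i.e. x^T A^T y = x^T (A^*) y. Since this holds for all x, y, we must have A^* = A^T. Therefore
A^* =
[[2, 0, -2],
 [1, 1, -2],
 [-3, -3, -1]].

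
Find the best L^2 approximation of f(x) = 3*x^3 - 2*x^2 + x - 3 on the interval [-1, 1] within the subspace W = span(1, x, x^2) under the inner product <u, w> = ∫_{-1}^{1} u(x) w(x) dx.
g(x) = -2*x^2 + 14*x/5 - 3

The best approximation g ∈ W is the orthogonal projection of f onto W. Writing g = a_0 + a_1 x + a_2 x^2, the coefficients solve the normal equations G · a = b where
  G_{ij} = <φ_i, φ_j> and b_i = <f, φ_i>, with φ_0 = 1, φ_1 = x, φ_2 = x^2.
G =
  [2, 0, 2/3]
  [0, 2/3, 0]
  [2/3, 0, 2/5],
b = (-22/3, 28/15, -14/5).
Solving gives a_0 = -3, a_1 = 14/5, a_2 = -2, so
  g(x) = -2*x^2 + 14*x/5 - 3.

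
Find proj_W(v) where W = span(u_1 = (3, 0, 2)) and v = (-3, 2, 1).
proj_W(v) = (-21/13, 0, -14/13)

Set up U = [u_1 | ... | u_1] ∈ R^(3×1). The projector onto W = col(U) is P = U (U^T U)^(-1) U^T.
Compute U^T U =
  [13],
and U^T v = (-7).
Solve U^T U · c = U^T v for the coefficients: c = (-7/13). The projection is proj_W(v) = U c.
Check: (v - proj_W(v)) · u_1 = 0  (should be 0).
Result: proj_W(v) = (-21/13, 0, -14/13).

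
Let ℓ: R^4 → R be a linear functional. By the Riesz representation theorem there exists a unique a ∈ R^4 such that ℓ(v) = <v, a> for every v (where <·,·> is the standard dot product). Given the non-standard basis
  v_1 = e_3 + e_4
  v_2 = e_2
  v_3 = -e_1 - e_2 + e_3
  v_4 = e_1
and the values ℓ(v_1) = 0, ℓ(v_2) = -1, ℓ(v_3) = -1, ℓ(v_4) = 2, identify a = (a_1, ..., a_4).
a = (2, -1, 0, 0)

Write a = (a_1, ..., a_4) in the standard basis. For each basis vector v_i, ℓ(v_i) = <v_i, a> is a linear equation in the a_j's. Collect the n equations into a matrix system V a = ℓ, where row i of V is v_i (expressed in the standard basis). Since V is invertible (lower-triangular with 1s on the diagonal, up to permutation), solve by back-substitution:
  V =
[[0, 0, 1, 1],
 [0, 1, 0, 0],
 [-1, -1, 1, 0],
 [1, 0, 0, 0]]
  V a = (0, -1, -1, 2)
Solving gives a = (2, -1, 0, 0).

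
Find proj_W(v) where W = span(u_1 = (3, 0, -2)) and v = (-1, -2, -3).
proj_W(v) = (9/13, 0, -6/13)

Set up U = [u_1 | ... | u_1] ∈ R^(3×1). The projector onto W = col(U) is P = U (U^T U)^(-1) U^T.
Compute U^T U =
  [13],
and U^T v = (3).
Solve U^T U · c = U^T v for the coefficients: c = (3/13). The projection is proj_W(v) = U c.
Check: (v - proj_W(v)) · u_1 = 0  (should be 0).
Result: proj_W(v) = (9/13, 0, -6/13).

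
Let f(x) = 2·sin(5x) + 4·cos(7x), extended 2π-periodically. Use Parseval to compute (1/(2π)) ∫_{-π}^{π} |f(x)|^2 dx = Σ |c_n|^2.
Σ |c_n|^2 = 10

Expand |f|^2 and use orthogonality of {sin(nx), cos(mx)} on [-π, π]:
  ∫_{-π}^{π} sin(nx)^2 dx = π, ∫ cos(mx)^2 dx = π, and cross terms integrate to 0.
So ∫_{-π}^{π} f(x)^2 dx = 2^2 · π + 4^2 · π = (4 + 16)π.
Divide by 2π: (4 + 16)/2 = 10.
By Parseval, this equals Σ |c_n|^2.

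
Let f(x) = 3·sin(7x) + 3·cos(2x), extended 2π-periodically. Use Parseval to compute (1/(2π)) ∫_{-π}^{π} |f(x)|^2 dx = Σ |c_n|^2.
Σ |c_n|^2 = 9

Expand |f|^2 and use orthogonality of {sin(nx), cos(mx)} on [-π, π]:
  ∫_{-π}^{π} sin(nx)^2 dx = π, ∫ cos(mx)^2 dx = π, and cross terms integrate to 0.
So ∫_{-π}^{π} f(x)^2 dx = 3^2 · π + 3^2 · π = (9 + 9)π.
Divide by 2π: (9 + 9)/2 = 9.
By Parseval, this equals Σ |c_n|^2.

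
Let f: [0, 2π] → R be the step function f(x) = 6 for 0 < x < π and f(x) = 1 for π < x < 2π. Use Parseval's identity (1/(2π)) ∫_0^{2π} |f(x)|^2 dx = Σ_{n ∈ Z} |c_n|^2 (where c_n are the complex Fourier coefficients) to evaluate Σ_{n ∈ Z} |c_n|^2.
Σ |c_n|^2 = 37/2

Parseval equates the L^2 energy of f (normalised by 1/(2π)) with the ℓ^2 sum of its Fourier coefficients: (1/(2π)) ∫_0^{2π} |f|^2 = Σ |c_n|^2.
Compute the left side: (1/(2π)) [∫_0^π 6^2 dx + ∫_π^{2π} 1^2 dx] = (1/(2π)) · (36π + 1π) = (36 + 1)/2 = 37/2.
So Σ_{n ∈ Z} |c_n|^2 = 37/2.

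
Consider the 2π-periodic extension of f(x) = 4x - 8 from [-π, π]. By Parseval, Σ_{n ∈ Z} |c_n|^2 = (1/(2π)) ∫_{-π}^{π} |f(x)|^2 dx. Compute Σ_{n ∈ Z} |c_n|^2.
Σ |c_n|^2 = 16π^2/3 + 64

Expand and integrate term by term over [-π, π]:
  ∫ (4x)^2 dx = 16·(2π^3/3); ∫ 2·4·(-8)·x dx = 0 (odd integrand); ∫ (-8)^2 dx = 64·2π.
So (1/(2π)) ∫_{-π}^{π} (4x - 8)^2 dx = 16π^2/3 + 64 = 16π^2/3 + 64.
Parseval ⇒ Σ |c_n|^2 = 16π^2/3 + 64.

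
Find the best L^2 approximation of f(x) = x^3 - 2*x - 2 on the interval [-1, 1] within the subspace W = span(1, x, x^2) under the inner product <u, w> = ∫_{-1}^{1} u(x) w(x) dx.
g(x) = -7*x/5 - 2

The best approximation g ∈ W is the orthogonal projection of f onto W. Writing g = a_0 + a_1 x + a_2 x^2, the coefficients solve the normal equations G · a = b where
  G_{ij} = <φ_i, φ_j> and b_i = <f, φ_i>, with φ_0 = 1, φ_1 = x, φ_2 = x^2.
G =
  [2, 0, 2/3]
  [0, 2/3, 0]
  [2/3, 0, 2/5],
b = (-4, -14/15, -4/3).
Solving gives a_0 = -2, a_1 = -7/5, a_2 = 0, so
  g(x) = -7*x/5 - 2.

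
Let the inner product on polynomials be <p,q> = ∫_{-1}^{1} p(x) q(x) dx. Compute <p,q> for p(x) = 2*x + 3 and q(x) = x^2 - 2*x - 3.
<p,q> = -56/3

Expand the product: p(x)·q(x) = 2*x^3 - x^2 - 12*x - 9.
∫_{-1}^{1} of each monomial x^k gives [2/(k+1) if k even, 0 if k odd]. Integrating term-by-term (or equivalently evaluating the antiderivative F(x) = x^4/2 - x^3/3 - 6*x^2 - 9*x at the endpoints):
  F(1) − F(−1) = -89/6 − (23/6) = -56/3.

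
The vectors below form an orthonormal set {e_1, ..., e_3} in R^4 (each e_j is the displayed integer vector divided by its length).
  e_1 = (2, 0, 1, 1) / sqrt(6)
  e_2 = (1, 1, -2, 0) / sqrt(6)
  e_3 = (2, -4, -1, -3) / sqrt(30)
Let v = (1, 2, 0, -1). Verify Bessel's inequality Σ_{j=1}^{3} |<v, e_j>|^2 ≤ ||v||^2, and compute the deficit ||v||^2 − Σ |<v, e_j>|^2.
Σ |<v, e_j>|^2 = 59/30; ||v||^2 = 6; deficit = 121/30

Write each e_j = u_j / sqrt(<u_j, u_j>) where u_j is the displayed integer vector. Then <v, e_j> = <v, u_j> / sqrt(<u_j, u_j>), so |<v, e_j>|^2 = <v, u_j>^2 / <u_j, u_j>.
Coefficients: <v, e_1> = 1/sqrt(6), <v, e_2> = 3/sqrt(6), <v, e_3> = -3/sqrt(30).
Square and sum: Σ |<v, e_j>|^2 = 59/30.
Compute ||v||^2 = v·v = 6.
Deficit = 6 − 59/30 = 121/30 ≥ 0, confirming Bessel's inequality. (The deficit equals ||v − Σ <v,e_j> e_j||^2, the squared distance from v to span{e_j}.)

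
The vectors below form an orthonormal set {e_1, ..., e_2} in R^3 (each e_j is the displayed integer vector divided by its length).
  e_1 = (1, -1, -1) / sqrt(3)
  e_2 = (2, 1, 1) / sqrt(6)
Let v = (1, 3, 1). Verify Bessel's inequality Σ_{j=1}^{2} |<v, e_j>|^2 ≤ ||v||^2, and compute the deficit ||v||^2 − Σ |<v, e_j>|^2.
Σ |<v, e_j>|^2 = 9; ||v||^2 = 11; deficit = 2

Write each e_j = u_j / sqrt(<u_j, u_j>) where u_j is the displayed integer vector. Then <v, e_j> = <v, u_j> / sqrt(<u_j, u_j>), so |<v, e_j>|^2 = <v, u_j>^2 / <u_j, u_j>.
Coefficients: <v, e_1> = -3/sqrt(3), <v, e_2> = 6/sqrt(6).
Square and sum: Σ |<v, e_j>|^2 = 9.
Compute ||v||^2 = v·v = 11.
Deficit = 11 − 9 = 2 ≥ 0, confirming Bessel's inequality. (The deficit equals ||v − Σ <v,e_j> e_j||^2, the squared distance from v to span{e_j}.)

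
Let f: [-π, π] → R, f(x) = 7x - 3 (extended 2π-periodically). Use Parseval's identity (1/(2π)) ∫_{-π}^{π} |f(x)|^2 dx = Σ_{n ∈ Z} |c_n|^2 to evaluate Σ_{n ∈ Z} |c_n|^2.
Σ |c_n|^2 = 49π^2/3 + 9

Expand and integrate term by term over [-π, π]:
  ∫ (7x)^2 dx = 49·(2π^3/3); ∫ 2·7·(-3)·x dx = 0 (odd integrand); ∫ (-3)^2 dx = 9·2π.
So (1/(2π)) ∫_{-π}^{π} (7x - 3)^2 dx = 49π^2/3 + 9 = 49π^2/3 + 9.
Parseval ⇒ Σ |c_n|^2 = 49π^2/3 + 9.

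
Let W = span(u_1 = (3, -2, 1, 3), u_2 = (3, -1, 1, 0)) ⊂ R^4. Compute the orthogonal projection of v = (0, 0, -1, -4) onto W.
proj_W(v) = (6/109, 129/109, 2/109, -393/109)

Set up U = [u_1 | ... | u_2] ∈ R^(4×2). The projector onto W = col(U) is P = U (U^T U)^(-1) U^T.
Compute U^T U =
  [23, 12]
  [12, 11],
and U^T v = (-13, -1).
Solve U^T U · c = U^T v for the coefficients: c = (-131/109, 133/109). The projection is proj_W(v) = U c.
Check: (v - proj_W(v)) · u_1 = 0  (should be 0).
Check: (v - proj_W(v)) · u_2 = 0  (should be 0).
Result: proj_W(v) = (6/109, 129/109, 2/109, -393/109).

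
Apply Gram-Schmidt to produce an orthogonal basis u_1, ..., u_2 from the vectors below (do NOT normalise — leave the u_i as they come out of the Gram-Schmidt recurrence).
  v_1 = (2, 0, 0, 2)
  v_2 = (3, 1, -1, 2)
Orthogonal basis:
  u_1 = (2, 0, 0, 2)
  u_2 = (1/2, 1, -1, -1/2)

Apply the Gram-Schmidt recurrence
  u_1 = v_1
  u_i = v_i − Σ_{j<i} ((v_i · u_j) / (u_j · u_j)) · u_j.

Step by step this gives:
  u_1 = (2, 0, 0, 2)
  u_2 = (1/2, 1, -1, -1/2)

Orthogonality check:
  u_2 · u_1 = 0 (should be 0)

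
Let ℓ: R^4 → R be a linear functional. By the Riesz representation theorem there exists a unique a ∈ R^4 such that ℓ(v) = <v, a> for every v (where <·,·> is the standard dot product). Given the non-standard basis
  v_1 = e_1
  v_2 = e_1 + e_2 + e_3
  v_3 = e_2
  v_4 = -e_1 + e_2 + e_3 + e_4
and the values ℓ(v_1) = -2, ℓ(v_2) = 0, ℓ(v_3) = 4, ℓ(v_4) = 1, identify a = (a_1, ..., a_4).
a = (-2, 4, -2, -3)

Write a = (a_1, ..., a_4) in the standard basis. For each basis vector v_i, ℓ(v_i) = <v_i, a> is a linear equation in the a_j's. Collect the n equations into a matrix system V a = ℓ, where row i of V is v_i (expressed in the standard basis). Since V is invertible (lower-triangular with 1s on the diagonal, up to permutation), solve by back-substitution:
  V =
[[1, 0, 0, 0],
 [1, 1, 1, 0],
 [0, 1, 0, 0],
 [-1, 1, 1, 1]]
  V a = (-2, 0, 4, 1)
Solving gives a = (-2, 4, -2, -3).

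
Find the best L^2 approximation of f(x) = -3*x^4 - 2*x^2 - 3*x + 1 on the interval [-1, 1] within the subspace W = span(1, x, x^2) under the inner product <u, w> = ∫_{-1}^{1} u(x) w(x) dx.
g(x) = -32*x^2/7 - 3*x + 44/35

The best approximation g ∈ W is the orthogonal projection of f onto W. Writing g = a_0 + a_1 x + a_2 x^2, the coefficients solve the normal equations G · a = b where
  G_{ij} = <φ_i, φ_j> and b_i = <f, φ_i>, with φ_0 = 1, φ_1 = x, φ_2 = x^2.
G =
  [2, 0, 2/3]
  [0, 2/3, 0]
  [2/3, 0, 2/5],
b = (-8/15, -2, -104/105).
Solving gives a_0 = 44/35, a_1 = -3, a_2 = -32/7, so
  g(x) = -32*x^2/7 - 3*x + 44/35.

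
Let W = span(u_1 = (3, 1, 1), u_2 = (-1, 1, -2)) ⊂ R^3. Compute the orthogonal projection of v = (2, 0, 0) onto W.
proj_W(v) = (41/25, 3/5, 12/25)

Set up U = [u_1 | ... | u_2] ∈ R^(3×2). The projector onto W = col(U) is P = U (U^T U)^(-1) U^T.
Compute U^T U =
  [11, -4]
  [-4, 6],
and U^T v = (6, -2).
Solve U^T U · c = U^T v for the coefficients: c = (14/25, 1/25). The projection is proj_W(v) = U c.
Check: (v - proj_W(v)) · u_1 = 0  (should be 0).
Check: (v - proj_W(v)) · u_2 = 0  (should be 0).
Result: proj_W(v) = (41/25, 3/5, 12/25).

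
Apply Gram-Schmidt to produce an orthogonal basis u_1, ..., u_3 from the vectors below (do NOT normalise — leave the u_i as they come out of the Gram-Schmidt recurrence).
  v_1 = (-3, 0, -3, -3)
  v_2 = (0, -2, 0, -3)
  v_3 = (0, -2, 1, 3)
Orthogonal basis:
  u_1 = (-3, 0, -3, -3)
  u_2 = (1, -2, 1, -2)
  u_3 = (-37/30, -11/5, -7/30, 22/15)

Apply the Gram-Schmidt recurrence
  u_1 = v_1
  u_i = v_i − Σ_{j<i} ((v_i · u_j) / (u_j · u_j)) · u_j.

Step by step this gives:
  u_1 = (-3, 0, -3, -3)
  u_2 = (1, -2, 1, -2)
  u_3 = (-37/30, -11/5, -7/30, 22/15)

Orthogonality check:
  u_2 · u_1 = 0 (should be 0)
  u_3 · u_1 = 0 (should be 0)
  u_3 · u_2 = 0 (should be 0)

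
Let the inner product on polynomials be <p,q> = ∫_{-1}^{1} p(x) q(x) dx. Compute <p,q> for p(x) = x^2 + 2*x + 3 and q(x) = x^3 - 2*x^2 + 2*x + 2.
<p,q> = 12

Expand the product: p(x)·q(x) = x^5 + x^3 + 10*x + 6.
∫_{-1}^{1} of each monomial x^k gives [2/(k+1) if k even, 0 if k odd]. Integrating term-by-term (or equivalently evaluating the antiderivative F(x) = x^6/6 + x^4/4 + 5*x^2 + 6*x at the endpoints):
  F(1) − F(−1) = 137/12 − (-7/12) = 12.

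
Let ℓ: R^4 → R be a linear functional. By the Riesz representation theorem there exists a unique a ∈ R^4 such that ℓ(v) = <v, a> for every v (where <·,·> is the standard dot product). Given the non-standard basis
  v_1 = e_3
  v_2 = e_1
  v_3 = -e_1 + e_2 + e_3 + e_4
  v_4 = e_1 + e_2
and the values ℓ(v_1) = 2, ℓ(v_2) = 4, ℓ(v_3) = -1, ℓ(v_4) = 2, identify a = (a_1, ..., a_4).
a = (4, -2, 2, 3)

Write a = (a_1, ..., a_4) in the standard basis. For each basis vector v_i, ℓ(v_i) = <v_i, a> is a linear equation in the a_j's. Collect the n equations into a matrix system V a = ℓ, where row i of V is v_i (expressed in the standard basis). Since V is invertible (lower-triangular with 1s on the diagonal, up to permutation), solve by back-substitution:
  V =
[[0, 0, 1, 0],
 [1, 0, 0, 0],
 [-1, 1, 1, 1],
 [1, 1, 0, 0]]
  V a = (2, 4, -1, 2)
Solving gives a = (4, -2, 2, 3).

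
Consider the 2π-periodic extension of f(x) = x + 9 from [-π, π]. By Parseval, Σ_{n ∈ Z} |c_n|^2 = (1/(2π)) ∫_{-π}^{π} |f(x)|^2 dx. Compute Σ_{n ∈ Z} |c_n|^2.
Σ |c_n|^2 = π^2/3 + 81

Expand and integrate term by term over [-π, π]:
  ∫ (x)^2 dx = 1·(2π^3/3); ∫ 2·1·(9)·x dx = 0 (odd integrand); ∫ 9^2 dx = 81·2π.
So (1/(2π)) ∫_{-π}^{π} (x + 9)^2 dx = 1π^2/3 + 81 = π^2/3 + 81.
Parseval ⇒ Σ |c_n|^2 = π^2/3 + 81.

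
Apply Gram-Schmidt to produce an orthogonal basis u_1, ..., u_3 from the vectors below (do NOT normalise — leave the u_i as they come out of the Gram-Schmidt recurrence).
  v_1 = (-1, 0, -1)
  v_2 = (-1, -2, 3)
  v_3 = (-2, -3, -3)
Orthogonal basis:
  u_1 = (-1, 0, -1)
  u_2 = (-2, -2, 2)
  u_3 = (7/6, -7/3, -7/6)

Apply the Gram-Schmidt recurrence
  u_1 = v_1
  u_i = v_i − Σ_{j<i} ((v_i · u_j) / (u_j · u_j)) · u_j.

Step by step this gives:
  u_1 = (-1, 0, -1)
  u_2 = (-2, -2, 2)
  u_3 = (7/6, -7/3, -7/6)

Orthogonality check:
  u_2 · u_1 = 0 (should be 0)
  u_3 · u_1 = 0 (should be 0)
  u_3 · u_2 = 0 (should be 0)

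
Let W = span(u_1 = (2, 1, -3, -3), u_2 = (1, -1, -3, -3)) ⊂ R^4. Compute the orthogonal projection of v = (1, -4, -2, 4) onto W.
proj_W(v) = (-17/11, -30/11, 4/11, 4/11)

Set up U = [u_1 | ... | u_2] ∈ R^(4×2). The projector onto W = col(U) is P = U (U^T U)^(-1) U^T.
Compute U^T U =
  [23, 19]
  [19, 20],
and U^T v = (-8, -1).
Solve U^T U · c = U^T v for the coefficients: c = (-47/33, 43/33). The projection is proj_W(v) = U c.
Check: (v - proj_W(v)) · u_1 = 0  (should be 0).
Check: (v - proj_W(v)) · u_2 = 0  (should be 0).
Result: proj_W(v) = (-17/11, -30/11, 4/11, 4/11).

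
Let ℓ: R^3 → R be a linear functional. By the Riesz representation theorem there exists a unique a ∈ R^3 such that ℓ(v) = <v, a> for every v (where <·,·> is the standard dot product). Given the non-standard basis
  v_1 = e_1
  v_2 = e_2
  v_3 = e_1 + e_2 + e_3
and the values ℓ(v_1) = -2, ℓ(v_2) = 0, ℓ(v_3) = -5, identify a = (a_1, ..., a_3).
a = (-2, 0, -3)

Write a = (a_1, ..., a_3) in the standard basis. For each basis vector v_i, ℓ(v_i) = <v_i, a> is a linear equation in the a_j's. Collect the n equations into a matrix system V a = ℓ, where row i of V is v_i (expressed in the standard basis). Since V is invertible (lower-triangular with 1s on the diagonal, up to permutation), solve by back-substitution:
  V =
[[1, 0, 0],
 [0, 1, 0],
 [1, 1, 1]]
  V a = (-2, 0, -5)
Solving gives a = (-2, 0, -3).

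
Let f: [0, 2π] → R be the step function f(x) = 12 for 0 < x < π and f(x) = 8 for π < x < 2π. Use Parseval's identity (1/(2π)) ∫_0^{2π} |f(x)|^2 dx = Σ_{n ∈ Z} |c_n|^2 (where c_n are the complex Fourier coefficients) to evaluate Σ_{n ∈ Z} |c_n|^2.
Σ |c_n|^2 = 104

Parseval equates the L^2 energy of f (normalised by 1/(2π)) with the ℓ^2 sum of its Fourier coefficients: (1/(2π)) ∫_0^{2π} |f|^2 = Σ |c_n|^2.
Compute the left side: (1/(2π)) [∫_0^π 12^2 dx + ∫_π^{2π} 8^2 dx] = (1/(2π)) · (144π + 64π) = (144 + 64)/2 = 104.
So Σ_{n ∈ Z} |c_n|^2 = 104.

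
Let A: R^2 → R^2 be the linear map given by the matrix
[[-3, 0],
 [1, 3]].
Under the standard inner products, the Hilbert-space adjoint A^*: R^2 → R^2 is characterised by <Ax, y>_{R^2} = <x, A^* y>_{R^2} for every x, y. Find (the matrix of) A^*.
A^* = A^T =
[[-3, 1],
 [0, 3]]

For real matrices with standard dot products, the defining identity <Ax, y> = <x, A^* y> gives (Ax)^T y = x^T (A^*) y, i.e. x^T A^T y = x^T (A^*) y. Since this holds for all x, y, we must have A^* = A^T. Therefore
A^* =
[[-3, 1],
 [0, 3]].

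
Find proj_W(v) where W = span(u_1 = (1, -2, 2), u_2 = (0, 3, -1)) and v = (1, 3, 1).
proj_W(v) = (17/13, 38/13, 10/13)

Set up U = [u_1 | ... | u_2] ∈ R^(3×2). The projector onto W = col(U) is P = U (U^T U)^(-1) U^T.
Compute U^T U =
  [9, -8]
  [-8, 10],
and U^T v = (-3, 8).
Solve U^T U · c = U^T v for the coefficients: c = (17/13, 24/13). The projection is proj_W(v) = U c.
Check: (v - proj_W(v)) · u_1 = 0  (should be 0).
Check: (v - proj_W(v)) · u_2 = 0  (should be 0).
Result: proj_W(v) = (17/13, 38/13, 10/13).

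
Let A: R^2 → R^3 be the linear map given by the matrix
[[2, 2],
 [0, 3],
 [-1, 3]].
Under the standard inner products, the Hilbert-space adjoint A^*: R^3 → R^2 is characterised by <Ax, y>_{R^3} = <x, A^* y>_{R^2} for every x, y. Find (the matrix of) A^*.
A^* = A^T =
[[2, 0, -1],
 [2, 3, 3]]

For real matrices with standard dot products, the defining identity <Ax, y> = <x, A^* y> gives (Ax)^T y = x^T (A^*) y, i.e. x^T A^T y = x^T (A^*) y. Since this holds for all x, y, we must have A^* = A^T. Therefore
A^* =
[[2, 0, -1],
 [2, 3, 3]].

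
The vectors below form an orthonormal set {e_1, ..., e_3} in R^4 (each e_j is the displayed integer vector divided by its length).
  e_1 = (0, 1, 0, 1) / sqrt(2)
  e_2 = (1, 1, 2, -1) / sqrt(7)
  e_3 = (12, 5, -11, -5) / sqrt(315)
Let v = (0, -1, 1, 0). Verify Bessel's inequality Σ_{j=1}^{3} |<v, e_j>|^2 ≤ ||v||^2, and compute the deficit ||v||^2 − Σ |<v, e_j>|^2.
Σ |<v, e_j>|^2 = 131/90; ||v||^2 = 2; deficit = 49/90

Write each e_j = u_j / sqrt(<u_j, u_j>) where u_j is the displayed integer vector. Then <v, e_j> = <v, u_j> / sqrt(<u_j, u_j>), so |<v, e_j>|^2 = <v, u_j>^2 / <u_j, u_j>.
Coefficients: <v, e_1> = -1/sqrt(2), <v, e_2> = 1/sqrt(7), <v, e_3> = -16/sqrt(315).
Square and sum: Σ |<v, e_j>|^2 = 131/90.
Compute ||v||^2 = v·v = 2.
Deficit = 2 − 131/90 = 49/90 ≥ 0, confirming Bessel's inequality. (The deficit equals ||v − Σ <v,e_j> e_j||^2, the squared distance from v to span{e_j}.)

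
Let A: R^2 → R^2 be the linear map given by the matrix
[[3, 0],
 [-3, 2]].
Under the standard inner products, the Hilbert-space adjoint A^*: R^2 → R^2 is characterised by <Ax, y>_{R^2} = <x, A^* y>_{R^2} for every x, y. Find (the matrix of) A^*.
A^* = A^T =
[[3, -3],
 [0, 2]]

For real matrices with standard dot products, the defining identity <Ax, y> = <x, A^* y> gives (Ax)^T y = x^T (A^*) y, i.e. x^T A^T y = x^T (A^*) y. Since this holds for all x, y, we must have A^* = A^T. Therefore
A^* =
[[3, -3],
 [0, 2]].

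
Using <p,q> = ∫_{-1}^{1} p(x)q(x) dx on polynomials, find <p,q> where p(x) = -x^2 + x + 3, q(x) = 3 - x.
<p,q> = 46/3

Expand the product: p(x)·q(x) = x^3 - 4*x^2 + 9.
∫_{-1}^{1} of each monomial x^k gives [2/(k+1) if k even, 0 if k odd]. Integrating term-by-term (or equivalently evaluating the antiderivative F(x) = x^4/4 - 4*x^3/3 + 9*x at the endpoints):
  F(1) − F(−1) = 95/12 − (-89/12) = 46/3.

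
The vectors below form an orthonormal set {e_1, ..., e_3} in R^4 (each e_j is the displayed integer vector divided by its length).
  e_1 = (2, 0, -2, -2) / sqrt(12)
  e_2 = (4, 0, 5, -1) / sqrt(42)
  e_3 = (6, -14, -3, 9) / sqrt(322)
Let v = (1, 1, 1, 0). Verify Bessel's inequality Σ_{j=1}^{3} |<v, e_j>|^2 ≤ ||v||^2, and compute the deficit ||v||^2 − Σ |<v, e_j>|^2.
Σ |<v, e_j>|^2 = 53/23; ||v||^2 = 3; deficit = 16/23

Write each e_j = u_j / sqrt(<u_j, u_j>) where u_j is the displayed integer vector. Then <v, e_j> = <v, u_j> / sqrt(<u_j, u_j>), so |<v, e_j>|^2 = <v, u_j>^2 / <u_j, u_j>.
Coefficients: <v, e_1> = 0/sqrt(12), <v, e_2> = 9/sqrt(42), <v, e_3> = -11/sqrt(322).
Square and sum: Σ |<v, e_j>|^2 = 53/23.
Compute ||v||^2 = v·v = 3.
Deficit = 3 − 53/23 = 16/23 ≥ 0, confirming Bessel's inequality. (The deficit equals ||v − Σ <v,e_j> e_j||^2, the squared distance from v to span{e_j}.)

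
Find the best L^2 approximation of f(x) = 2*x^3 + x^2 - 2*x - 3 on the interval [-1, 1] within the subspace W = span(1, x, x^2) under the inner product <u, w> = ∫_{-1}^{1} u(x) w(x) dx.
g(x) = x^2 - 4*x/5 - 3

The best approximation g ∈ W is the orthogonal projection of f onto W. Writing g = a_0 + a_1 x + a_2 x^2, the coefficients solve the normal equations G · a = b where
  G_{ij} = <φ_i, φ_j> and b_i = <f, φ_i>, with φ_0 = 1, φ_1 = x, φ_2 = x^2.
G =
  [2, 0, 2/3]
  [0, 2/3, 0]
  [2/3, 0, 2/5],
b = (-16/3, -8/15, -8/5).
Solving gives a_0 = -3, a_1 = -4/5, a_2 = 1, so
  g(x) = x^2 - 4*x/5 - 3.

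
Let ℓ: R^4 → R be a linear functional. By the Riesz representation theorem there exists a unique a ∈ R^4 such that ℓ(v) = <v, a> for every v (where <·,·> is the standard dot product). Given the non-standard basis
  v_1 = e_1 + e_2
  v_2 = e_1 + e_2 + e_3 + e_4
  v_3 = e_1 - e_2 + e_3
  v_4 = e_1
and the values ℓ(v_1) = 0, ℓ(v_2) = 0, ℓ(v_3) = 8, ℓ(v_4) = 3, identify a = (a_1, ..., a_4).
a = (3, -3, 2, -2)

Write a = (a_1, ..., a_4) in the standard basis. For each basis vector v_i, ℓ(v_i) = <v_i, a> is a linear equation in the a_j's. Collect the n equations into a matrix system V a = ℓ, where row i of V is v_i (expressed in the standard basis). Since V is invertible (lower-triangular with 1s on the diagonal, up to permutation), solve by back-substitution:
  V =
[[1, 1, 0, 0],
 [1, 1, 1, 1],
 [1, -1, 1, 0],
 [1, 0, 0, 0]]
  V a = (0, 0, 8, 3)
Solving gives a = (3, -3, 2, -2).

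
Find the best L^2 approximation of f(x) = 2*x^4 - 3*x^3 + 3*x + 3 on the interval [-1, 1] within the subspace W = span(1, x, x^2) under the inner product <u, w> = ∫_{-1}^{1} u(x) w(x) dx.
g(x) = 12*x^2/7 + 6*x/5 + 99/35

The best approximation g ∈ W is the orthogonal projection of f onto W. Writing g = a_0 + a_1 x + a_2 x^2, the coefficients solve the normal equations G · a = b where
  G_{ij} = <φ_i, φ_j> and b_i = <f, φ_i>, with φ_0 = 1, φ_1 = x, φ_2 = x^2.
G =
  [2, 0, 2/3]
  [0, 2/3, 0]
  [2/3, 0, 2/5],
b = (34/5, 4/5, 18/7).
Solving gives a_0 = 99/35, a_1 = 6/5, a_2 = 12/7, so
  g(x) = 12*x^2/7 + 6*x/5 + 99/35.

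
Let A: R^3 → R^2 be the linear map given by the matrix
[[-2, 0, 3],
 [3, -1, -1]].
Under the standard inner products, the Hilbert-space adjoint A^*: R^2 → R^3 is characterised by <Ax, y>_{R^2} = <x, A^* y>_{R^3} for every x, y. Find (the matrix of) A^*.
A^* = A^T =
[[-2, 3],
 [0, -1],
 [3, -1]]

For real matrices with standard dot products, the defining identity <Ax, y> = <x, A^* y> gives (Ax)^T y = x^T (A^*) y, i.e. x^T A^T y = x^T (A^*) y. Since this holds for all x, y, we must have A^* = A^T. Therefore
A^* =
[[-2, 3],
 [0, -1],
 [3, -1]].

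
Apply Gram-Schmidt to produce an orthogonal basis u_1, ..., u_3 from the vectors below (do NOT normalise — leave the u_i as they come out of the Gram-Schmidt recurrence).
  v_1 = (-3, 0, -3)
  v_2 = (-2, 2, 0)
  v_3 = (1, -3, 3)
Orthogonal basis:
  u_1 = (-3, 0, -3)
  u_2 = (-1, 2, 1)
  u_3 = (-5/3, -5/3, 5/3)

Apply the Gram-Schmidt recurrence
  u_1 = v_1
  u_i = v_i − Σ_{j<i} ((v_i · u_j) / (u_j · u_j)) · u_j.

Step by step this gives:
  u_1 = (-3, 0, -3)
  u_2 = (-1, 2, 1)
  u_3 = (-5/3, -5/3, 5/3)

Orthogonality check:
  u_2 · u_1 = 0 (should be 0)
  u_3 · u_1 = 0 (should be 0)
  u_3 · u_2 = 0 (should be 0)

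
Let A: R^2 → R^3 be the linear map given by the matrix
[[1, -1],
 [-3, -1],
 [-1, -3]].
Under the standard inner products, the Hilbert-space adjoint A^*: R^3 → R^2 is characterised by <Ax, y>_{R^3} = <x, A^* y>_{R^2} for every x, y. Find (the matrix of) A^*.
A^* = A^T =
[[1, -3, -1],
 [-1, -1, -3]]

For real matrices with standard dot products, the defining identity <Ax, y> = <x, A^* y> gives (Ax)^T y = x^T (A^*) y, i.e. x^T A^T y = x^T (A^*) y. Since this holds for all x, y, we must have A^* = A^T. Therefore
A^* =
[[1, -3, -1],
 [-1, -1, -3]].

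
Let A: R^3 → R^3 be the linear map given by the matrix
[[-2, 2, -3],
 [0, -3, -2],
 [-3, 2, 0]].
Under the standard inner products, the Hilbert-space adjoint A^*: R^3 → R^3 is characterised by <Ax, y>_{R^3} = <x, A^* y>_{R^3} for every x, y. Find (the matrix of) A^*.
A^* = A^T =
[[-2, 0, -3],
 [2, -3, 2],
 [-3, -2, 0]]

For real matrices with standard dot products, the defining identity <Ax, y> = <x, A^* y> gives (Ax)^T y = x^T (A^*) y, i.e. x^T A^T y = x^T (A^*) y. Since this holds for all x, y, we must have A^* = A^T. Therefore
A^* =
[[-2, 0, -3],
 [2, -3, 2],
 [-3, -2, 0]].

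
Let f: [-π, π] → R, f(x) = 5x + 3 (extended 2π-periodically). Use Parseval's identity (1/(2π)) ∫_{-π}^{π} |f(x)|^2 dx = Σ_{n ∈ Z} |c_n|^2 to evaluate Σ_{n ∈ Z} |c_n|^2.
Σ |c_n|^2 = 25π^2/3 + 9

Expand and integrate term by term over [-π, π]:
  ∫ (5x)^2 dx = 25·(2π^3/3); ∫ 2·5·(3)·x dx = 0 (odd integrand); ∫ 3^2 dx = 9·2π.
So (1/(2π)) ∫_{-π}^{π} (5x + 3)^2 dx = 25π^2/3 + 9 = 25π^2/3 + 9.
Parseval ⇒ Σ |c_n|^2 = 25π^2/3 + 9.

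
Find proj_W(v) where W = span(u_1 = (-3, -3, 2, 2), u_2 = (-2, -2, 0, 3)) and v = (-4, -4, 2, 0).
proj_W(v) = (-194/59, -194/59, 188/59, 56/59)

Set up U = [u_1 | ... | u_2] ∈ R^(4×2). The projector onto W = col(U) is P = U (U^T U)^(-1) U^T.
Compute U^T U =
  [26, 18]
  [18, 17],
and U^T v = (28, 16).
Solve U^T U · c = U^T v for the coefficients: c = (94/59, -44/59). The projection is proj_W(v) = U c.
Check: (v - proj_W(v)) · u_1 = 0  (should be 0).
Check: (v - proj_W(v)) · u_2 = 0  (should be 0).
Result: proj_W(v) = (-194/59, -194/59, 188/59, 56/59).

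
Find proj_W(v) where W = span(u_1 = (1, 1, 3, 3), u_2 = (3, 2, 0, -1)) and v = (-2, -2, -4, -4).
proj_W(v) = (-143/69, -127/69, -95/23, -269/69)

Set up U = [u_1 | ... | u_2] ∈ R^(4×2). The projector onto W = col(U) is P = U (U^T U)^(-1) U^T.
Compute U^T U =
  [20, 2]
  [2, 14],
and U^T v = (-28, -6).
Solve U^T U · c = U^T v for the coefficients: c = (-95/69, -16/69). The projection is proj_W(v) = U c.
Check: (v - proj_W(v)) · u_1 = 0  (should be 0).
Check: (v - proj_W(v)) · u_2 = 0  (should be 0).
Result: proj_W(v) = (-143/69, -127/69, -95/23, -269/69).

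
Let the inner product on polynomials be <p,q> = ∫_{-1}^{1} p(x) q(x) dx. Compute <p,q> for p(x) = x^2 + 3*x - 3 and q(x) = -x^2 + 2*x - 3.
<p,q> = 108/5

Expand the product: p(x)·q(x) = -x^4 - x^3 + 6*x^2 - 15*x + 9.
∫_{-1}^{1} of each monomial x^k gives [2/(k+1) if k even, 0 if k odd]. Integrating term-by-term (or equivalently evaluating the antiderivative F(x) = -x^5/5 - x^4/4 + 2*x^3 - 15*x^2/2 + 9*x at the endpoints):
  F(1) − F(−1) = 61/20 − (-371/20) = 108/5.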